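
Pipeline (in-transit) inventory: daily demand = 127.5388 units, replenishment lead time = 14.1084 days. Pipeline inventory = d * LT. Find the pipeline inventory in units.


Pipeline = 127.5388 * 14.1084 = 1799.3684

1799.3684 units


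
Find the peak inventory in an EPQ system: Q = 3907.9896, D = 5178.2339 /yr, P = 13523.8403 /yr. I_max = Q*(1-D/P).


D/P = 0.3829
1 - D/P = 0.6171
I_max = 3907.9896 * 0.6171 = 2411.6333

2411.6333 units


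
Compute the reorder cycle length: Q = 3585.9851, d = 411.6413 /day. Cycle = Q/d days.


Cycle = 3585.9851 / 411.6413 = 8.7114

8.7114 days


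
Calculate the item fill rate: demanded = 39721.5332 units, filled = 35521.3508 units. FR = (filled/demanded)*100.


FR = 35521.3508 / 39721.5332 * 100 = 89.4259

89.4259%


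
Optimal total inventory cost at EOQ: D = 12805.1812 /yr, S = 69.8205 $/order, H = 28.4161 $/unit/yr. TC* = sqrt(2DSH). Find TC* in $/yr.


2*D*S*H = 50811632.8115
TC* = sqrt(50811632.8115) = 7128.2279

7128.2279 $/yr


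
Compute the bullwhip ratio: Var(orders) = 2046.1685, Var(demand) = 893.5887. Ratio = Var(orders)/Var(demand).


BW = 2046.1685 / 893.5887 = 2.2898

2.2898


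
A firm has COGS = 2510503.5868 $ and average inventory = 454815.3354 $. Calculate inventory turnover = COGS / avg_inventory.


Turnover = 2510503.5868 / 454815.3354 = 5.5198

5.5198


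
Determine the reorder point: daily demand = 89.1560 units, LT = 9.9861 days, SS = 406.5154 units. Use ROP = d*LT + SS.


d*LT = 89.1560 * 9.9861 = 890.3207
ROP = 890.3207 + 406.5154 = 1296.8361

1296.8361 units


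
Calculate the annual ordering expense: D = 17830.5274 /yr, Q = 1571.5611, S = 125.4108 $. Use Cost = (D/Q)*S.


Number of orders = D/Q = 11.3457
Cost = 11.3457 * 125.4108 = 1422.8786

1422.8786 $/yr


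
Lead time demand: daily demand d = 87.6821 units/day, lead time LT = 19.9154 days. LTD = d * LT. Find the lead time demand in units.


LTD = 87.6821 * 19.9154 = 1746.2241

1746.2241 units


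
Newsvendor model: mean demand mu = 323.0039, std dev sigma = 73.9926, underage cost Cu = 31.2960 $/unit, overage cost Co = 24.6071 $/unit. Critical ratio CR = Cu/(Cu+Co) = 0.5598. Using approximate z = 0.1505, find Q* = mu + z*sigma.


CR = Cu/(Cu+Co) = 31.2960/(31.2960+24.6071) = 0.5598
z = 0.1505
Q* = 323.0039 + 0.1505 * 73.9926 = 334.1398

334.1398 units


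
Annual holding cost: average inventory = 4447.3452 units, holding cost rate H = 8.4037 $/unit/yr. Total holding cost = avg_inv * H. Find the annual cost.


Cost = 4447.3452 * 8.4037 = 37374.1549

37374.1549 $/yr


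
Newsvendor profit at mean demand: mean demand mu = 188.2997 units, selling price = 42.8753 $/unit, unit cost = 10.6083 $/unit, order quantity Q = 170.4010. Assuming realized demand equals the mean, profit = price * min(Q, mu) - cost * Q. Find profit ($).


Sales at mu = min(170.4010, 188.2997) = 170.4010
Revenue = 42.8753 * 170.4010 = 7305.9940
Total cost = 10.6083 * 170.4010 = 1807.6649
Profit = 7305.9940 - 1807.6649 = 5498.3291

5498.3291 $


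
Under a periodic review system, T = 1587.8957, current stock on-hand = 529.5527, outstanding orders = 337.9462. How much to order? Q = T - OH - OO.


Inventory position = OH + OO = 529.5527 + 337.9462 = 867.4989
Q = 1587.8957 - 867.4989 = 720.3968

720.3968 units


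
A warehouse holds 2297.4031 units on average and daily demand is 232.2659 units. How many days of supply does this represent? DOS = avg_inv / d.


DOS = 2297.4031 / 232.2659 = 9.8913

9.8913 days


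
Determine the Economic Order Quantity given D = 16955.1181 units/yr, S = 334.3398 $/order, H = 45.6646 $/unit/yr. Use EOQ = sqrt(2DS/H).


2*D*S = 2 * 16955.1181 * 334.3398 = 11337541.5891
2*D*S/H = 248278.5700
EOQ = sqrt(248278.5700) = 498.2756

498.2756 units


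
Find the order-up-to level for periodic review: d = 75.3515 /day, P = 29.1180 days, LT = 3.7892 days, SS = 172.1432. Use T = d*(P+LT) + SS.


P + LT = 32.9072
d*(P+LT) = 75.3515 * 32.9072 = 2479.6069
T = 2479.6069 + 172.1432 = 2651.7501

2651.7501 units


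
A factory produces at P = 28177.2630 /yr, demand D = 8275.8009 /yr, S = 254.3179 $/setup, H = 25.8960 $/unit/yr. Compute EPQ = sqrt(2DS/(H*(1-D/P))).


1 - D/P = 1 - 0.2937 = 0.7063
H*(1-D/P) = 18.2902
2DS = 4209368.6114
EPQ = sqrt(230143.1715) = 479.7324

479.7324 units


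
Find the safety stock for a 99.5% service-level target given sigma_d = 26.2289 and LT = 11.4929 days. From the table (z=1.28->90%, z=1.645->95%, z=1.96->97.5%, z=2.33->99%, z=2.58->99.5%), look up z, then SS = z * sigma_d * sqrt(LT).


From the table, SL = 99.5% corresponds to z = 2.58
sqrt(LT) = sqrt(11.4929) = 3.3901
SS = 2.58 * 26.2289 * 3.3901 = 229.4112

229.4112 units


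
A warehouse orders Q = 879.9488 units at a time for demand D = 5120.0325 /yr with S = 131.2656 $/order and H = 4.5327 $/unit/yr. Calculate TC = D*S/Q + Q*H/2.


Ordering cost = D*S/Q = 763.7764
Holding cost = Q*H/2 = 1994.2720
TC = 763.7764 + 1994.2720 = 2758.0484

2758.0484 $/yr


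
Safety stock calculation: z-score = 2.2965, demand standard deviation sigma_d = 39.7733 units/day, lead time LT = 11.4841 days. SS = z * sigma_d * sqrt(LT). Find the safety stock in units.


sqrt(LT) = sqrt(11.4841) = 3.3888
SS = 2.2965 * 39.7733 * 3.3888 = 309.5327

309.5327 units


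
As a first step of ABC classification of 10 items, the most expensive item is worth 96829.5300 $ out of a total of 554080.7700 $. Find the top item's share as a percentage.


Top item = 96829.5300
Total = 554080.7700
Percentage = 96829.5300 / 554080.7700 * 100 = 17.4757

17.4757%


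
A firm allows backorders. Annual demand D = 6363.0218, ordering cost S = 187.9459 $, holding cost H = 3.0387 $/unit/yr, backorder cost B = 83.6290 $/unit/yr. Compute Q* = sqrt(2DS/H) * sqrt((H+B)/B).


sqrt(2DS/H) = 887.1953
sqrt((H+B)/B) = 1.0180
Q* = 887.1953 * 1.0180 = 903.1698

903.1698 units


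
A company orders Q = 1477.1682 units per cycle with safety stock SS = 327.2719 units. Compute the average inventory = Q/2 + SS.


Q/2 = 738.5841
Avg = 738.5841 + 327.2719 = 1065.8560

1065.8560 units


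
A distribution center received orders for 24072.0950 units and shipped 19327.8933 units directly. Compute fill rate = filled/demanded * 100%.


FR = 19327.8933 / 24072.0950 * 100 = 80.2917

80.2917%


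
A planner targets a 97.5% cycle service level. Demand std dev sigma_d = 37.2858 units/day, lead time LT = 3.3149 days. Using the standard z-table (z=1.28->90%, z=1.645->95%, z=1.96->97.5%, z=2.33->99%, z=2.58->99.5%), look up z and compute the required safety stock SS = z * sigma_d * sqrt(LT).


From the table, SL = 97.5% corresponds to z = 1.96
sqrt(LT) = sqrt(3.3149) = 1.8207
SS = 1.96 * 37.2858 * 1.8207 = 133.0561

133.0561 units


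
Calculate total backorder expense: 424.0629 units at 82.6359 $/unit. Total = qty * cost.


Total = 424.0629 * 82.6359 = 35042.8194

35042.8194 $


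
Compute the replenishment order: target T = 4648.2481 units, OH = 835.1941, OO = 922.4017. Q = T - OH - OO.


Inventory position = OH + OO = 835.1941 + 922.4017 = 1757.5958
Q = 4648.2481 - 1757.5958 = 2890.6523

2890.6523 units


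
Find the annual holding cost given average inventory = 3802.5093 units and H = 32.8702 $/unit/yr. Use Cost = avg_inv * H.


Cost = 3802.5093 * 32.8702 = 124989.2412

124989.2412 $/yr


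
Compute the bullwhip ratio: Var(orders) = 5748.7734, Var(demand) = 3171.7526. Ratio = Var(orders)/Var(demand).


BW = 5748.7734 / 3171.7526 = 1.8125

1.8125


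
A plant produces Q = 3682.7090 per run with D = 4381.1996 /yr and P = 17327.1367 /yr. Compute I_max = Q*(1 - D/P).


D/P = 0.2529
1 - D/P = 0.7471
I_max = 3682.7090 * 0.7471 = 2751.5290

2751.5290 units


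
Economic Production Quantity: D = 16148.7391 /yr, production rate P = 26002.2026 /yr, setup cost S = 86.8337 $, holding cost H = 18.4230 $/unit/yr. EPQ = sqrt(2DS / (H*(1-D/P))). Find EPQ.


1 - D/P = 1 - 0.6211 = 0.3789
H*(1-D/P) = 6.9813
2DS = 2804509.5328
EPQ = sqrt(401714.7646) = 633.8097

633.8097 units


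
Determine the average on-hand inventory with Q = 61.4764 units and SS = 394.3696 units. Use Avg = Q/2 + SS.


Q/2 = 30.7382
Avg = 30.7382 + 394.3696 = 425.1078

425.1078 units


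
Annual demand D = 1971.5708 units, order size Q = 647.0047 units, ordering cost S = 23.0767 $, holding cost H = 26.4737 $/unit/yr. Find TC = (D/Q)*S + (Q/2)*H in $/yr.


Ordering cost = D*S/Q = 70.3200
Holding cost = Q*H/2 = 8564.3042
TC = 70.3200 + 8564.3042 = 8634.6241

8634.6241 $/yr


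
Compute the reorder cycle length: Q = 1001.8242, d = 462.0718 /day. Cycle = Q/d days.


Cycle = 1001.8242 / 462.0718 = 2.1681

2.1681 days


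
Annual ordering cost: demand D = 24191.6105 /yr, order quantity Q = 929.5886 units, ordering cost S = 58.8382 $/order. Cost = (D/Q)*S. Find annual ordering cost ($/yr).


Number of orders = D/Q = 26.0240
Cost = 26.0240 * 58.8382 = 1531.2051

1531.2051 $/yr


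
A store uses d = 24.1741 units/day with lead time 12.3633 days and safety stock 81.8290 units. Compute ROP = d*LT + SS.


d*LT = 24.1741 * 12.3633 = 298.8717
ROP = 298.8717 + 81.8290 = 380.7007

380.7007 units


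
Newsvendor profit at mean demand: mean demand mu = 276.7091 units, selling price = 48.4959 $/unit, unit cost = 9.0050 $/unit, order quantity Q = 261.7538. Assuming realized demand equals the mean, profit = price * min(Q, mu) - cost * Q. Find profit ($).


Sales at mu = min(261.7538, 276.7091) = 261.7538
Revenue = 48.4959 * 261.7538 = 12693.9861
Total cost = 9.0050 * 261.7538 = 2357.0930
Profit = 12693.9861 - 2357.0930 = 10336.8931

10336.8931 $


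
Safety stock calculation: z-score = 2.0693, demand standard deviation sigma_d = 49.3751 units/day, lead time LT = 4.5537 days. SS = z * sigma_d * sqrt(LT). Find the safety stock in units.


sqrt(LT) = sqrt(4.5537) = 2.1339
SS = 2.0693 * 49.3751 * 2.1339 = 218.0287

218.0287 units


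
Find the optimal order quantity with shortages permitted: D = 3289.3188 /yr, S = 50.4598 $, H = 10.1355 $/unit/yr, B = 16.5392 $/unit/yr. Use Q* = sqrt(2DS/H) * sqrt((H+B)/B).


sqrt(2DS/H) = 180.9748
sqrt((H+B)/B) = 1.2700
Q* = 180.9748 * 1.2700 = 229.8321

229.8321 units


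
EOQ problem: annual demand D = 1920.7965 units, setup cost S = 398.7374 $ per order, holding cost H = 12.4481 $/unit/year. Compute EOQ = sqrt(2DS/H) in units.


2*D*S = 2 * 1920.7965 * 398.7374 = 1531786.8047
2*D*S/H = 123053.8640
EOQ = sqrt(123053.8640) = 350.7903

350.7903 units


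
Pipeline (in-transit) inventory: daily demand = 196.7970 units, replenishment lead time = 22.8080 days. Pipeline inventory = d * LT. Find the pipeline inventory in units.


Pipeline = 196.7970 * 22.8080 = 4488.5460

4488.5460 units


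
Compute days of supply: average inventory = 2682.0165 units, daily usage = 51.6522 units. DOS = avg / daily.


DOS = 2682.0165 / 51.6522 = 51.9245

51.9245 days


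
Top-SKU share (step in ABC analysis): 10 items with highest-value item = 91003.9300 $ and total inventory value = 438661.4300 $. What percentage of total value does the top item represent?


Top item = 91003.9300
Total = 438661.4300
Percentage = 91003.9300 / 438661.4300 * 100 = 20.7458

20.7458%


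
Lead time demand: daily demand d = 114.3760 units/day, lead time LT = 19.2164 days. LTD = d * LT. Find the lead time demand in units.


LTD = 114.3760 * 19.2164 = 2197.8950

2197.8950 units


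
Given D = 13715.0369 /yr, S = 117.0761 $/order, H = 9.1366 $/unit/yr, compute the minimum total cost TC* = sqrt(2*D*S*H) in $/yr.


2*D*S*H = 29341332.6372
TC* = sqrt(29341332.6372) = 5416.7640

5416.7640 $/yr


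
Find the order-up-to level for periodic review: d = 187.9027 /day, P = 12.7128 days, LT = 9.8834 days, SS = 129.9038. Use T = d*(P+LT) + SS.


P + LT = 22.5962
d*(P+LT) = 187.9027 * 22.5962 = 4245.8870
T = 4245.8870 + 129.9038 = 4375.7908

4375.7908 units


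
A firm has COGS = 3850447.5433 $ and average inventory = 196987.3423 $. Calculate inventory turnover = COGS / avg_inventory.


Turnover = 3850447.5433 / 196987.3423 = 19.5467

19.5467


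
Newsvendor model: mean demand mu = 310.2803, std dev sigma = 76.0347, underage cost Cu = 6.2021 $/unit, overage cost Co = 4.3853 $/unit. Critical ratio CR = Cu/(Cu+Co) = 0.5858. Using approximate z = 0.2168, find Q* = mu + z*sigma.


CR = Cu/(Cu+Co) = 6.2021/(6.2021+4.3853) = 0.5858
z = 0.2168
Q* = 310.2803 + 0.2168 * 76.0347 = 326.7646

326.7646 units


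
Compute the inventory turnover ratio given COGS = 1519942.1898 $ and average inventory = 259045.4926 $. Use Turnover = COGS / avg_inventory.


Turnover = 1519942.1898 / 259045.4926 = 5.8675

5.8675


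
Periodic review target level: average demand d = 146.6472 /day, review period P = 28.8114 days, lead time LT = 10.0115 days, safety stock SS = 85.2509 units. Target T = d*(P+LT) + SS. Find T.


P + LT = 38.8229
d*(P+LT) = 146.6472 * 38.8229 = 5693.2696
T = 5693.2696 + 85.2509 = 5778.5205

5778.5205 units


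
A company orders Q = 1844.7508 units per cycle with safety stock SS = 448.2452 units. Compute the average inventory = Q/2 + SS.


Q/2 = 922.3754
Avg = 922.3754 + 448.2452 = 1370.6206

1370.6206 units


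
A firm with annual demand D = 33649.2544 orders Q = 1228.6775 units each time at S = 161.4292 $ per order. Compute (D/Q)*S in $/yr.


Number of orders = D/Q = 27.3866
Cost = 27.3866 * 161.4292 = 4420.9910

4420.9910 $/yr


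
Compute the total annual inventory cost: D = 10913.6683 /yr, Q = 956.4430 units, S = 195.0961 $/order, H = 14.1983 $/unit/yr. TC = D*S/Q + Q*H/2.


Ordering cost = D*S/Q = 2226.1798
Holding cost = Q*H/2 = 6789.9323
TC = 2226.1798 + 6789.9323 = 9016.1122

9016.1122 $/yr


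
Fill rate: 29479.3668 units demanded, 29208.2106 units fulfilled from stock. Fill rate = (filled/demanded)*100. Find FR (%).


FR = 29208.2106 / 29479.3668 * 100 = 99.0802

99.0802%


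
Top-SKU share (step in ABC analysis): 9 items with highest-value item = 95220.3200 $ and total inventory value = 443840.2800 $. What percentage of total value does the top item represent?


Top item = 95220.3200
Total = 443840.2800
Percentage = 95220.3200 / 443840.2800 * 100 = 21.4537

21.4537%


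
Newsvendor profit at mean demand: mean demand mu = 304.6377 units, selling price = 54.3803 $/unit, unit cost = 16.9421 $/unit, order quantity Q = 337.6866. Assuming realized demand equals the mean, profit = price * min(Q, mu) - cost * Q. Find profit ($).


Sales at mu = min(337.6866, 304.6377) = 304.6377
Revenue = 54.3803 * 304.6377 = 16566.2895
Total cost = 16.9421 * 337.6866 = 5721.1201
Profit = 16566.2895 - 5721.1201 = 10845.1694

10845.1694 $


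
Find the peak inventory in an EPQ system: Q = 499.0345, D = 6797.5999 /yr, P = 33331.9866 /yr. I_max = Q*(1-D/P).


D/P = 0.2039
1 - D/P = 0.7961
I_max = 499.0345 * 0.7961 = 397.2633

397.2633 units


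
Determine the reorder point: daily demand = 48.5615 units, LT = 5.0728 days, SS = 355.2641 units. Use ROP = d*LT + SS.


d*LT = 48.5615 * 5.0728 = 246.3428
ROP = 246.3428 + 355.2641 = 601.6069

601.6069 units


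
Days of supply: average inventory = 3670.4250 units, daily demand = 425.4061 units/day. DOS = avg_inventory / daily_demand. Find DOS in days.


DOS = 3670.4250 / 425.4061 = 8.6280

8.6280 days


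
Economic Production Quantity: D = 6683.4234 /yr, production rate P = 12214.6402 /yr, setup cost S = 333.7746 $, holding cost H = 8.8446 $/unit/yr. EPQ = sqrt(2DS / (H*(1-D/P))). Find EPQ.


1 - D/P = 1 - 0.5472 = 0.4528
H*(1-D/P) = 4.0051
2DS = 4461513.9439
EPQ = sqrt(1113945.7875) = 1055.4363

1055.4363 units


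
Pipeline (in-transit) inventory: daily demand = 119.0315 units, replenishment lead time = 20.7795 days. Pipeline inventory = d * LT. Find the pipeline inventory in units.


Pipeline = 119.0315 * 20.7795 = 2473.4151

2473.4151 units


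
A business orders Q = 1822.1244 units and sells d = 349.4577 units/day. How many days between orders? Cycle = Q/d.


Cycle = 1822.1244 / 349.4577 = 5.2141

5.2141 days


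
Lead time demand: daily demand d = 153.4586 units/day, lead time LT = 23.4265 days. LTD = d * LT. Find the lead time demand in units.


LTD = 153.4586 * 23.4265 = 3594.9979

3594.9979 units


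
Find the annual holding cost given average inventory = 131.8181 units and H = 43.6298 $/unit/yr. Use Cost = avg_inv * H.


Cost = 131.8181 * 43.6298 = 5751.1973

5751.1973 $/yr


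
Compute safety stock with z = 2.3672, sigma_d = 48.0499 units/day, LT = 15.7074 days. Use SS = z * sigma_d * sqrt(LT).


sqrt(LT) = sqrt(15.7074) = 3.9633
SS = 2.3672 * 48.0499 * 3.9633 = 450.7955

450.7955 units


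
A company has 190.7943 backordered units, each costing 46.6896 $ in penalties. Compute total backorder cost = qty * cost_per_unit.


Total = 190.7943 * 46.6896 = 8908.1095

8908.1095 $


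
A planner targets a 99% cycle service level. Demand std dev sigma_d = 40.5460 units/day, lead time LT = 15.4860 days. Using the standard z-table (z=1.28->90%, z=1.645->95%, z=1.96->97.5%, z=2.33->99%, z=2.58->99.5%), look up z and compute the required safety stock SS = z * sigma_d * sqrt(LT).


From the table, SL = 99% corresponds to z = 2.33
sqrt(LT) = sqrt(15.4860) = 3.9352
SS = 2.33 * 40.5460 * 3.9352 = 371.7693

371.7693 units


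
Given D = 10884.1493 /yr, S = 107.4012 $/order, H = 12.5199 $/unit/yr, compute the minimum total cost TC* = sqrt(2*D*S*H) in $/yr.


2*D*S*H = 29270792.4287
TC* = sqrt(29270792.4287) = 5410.2488

5410.2488 $/yr


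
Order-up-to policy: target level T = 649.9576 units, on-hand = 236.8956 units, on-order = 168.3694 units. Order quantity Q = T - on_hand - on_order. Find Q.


Inventory position = OH + OO = 236.8956 + 168.3694 = 405.2650
Q = 649.9576 - 405.2650 = 244.6926

244.6926 units


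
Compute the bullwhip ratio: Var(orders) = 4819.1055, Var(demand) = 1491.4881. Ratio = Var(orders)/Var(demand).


BW = 4819.1055 / 1491.4881 = 3.2311

3.2311


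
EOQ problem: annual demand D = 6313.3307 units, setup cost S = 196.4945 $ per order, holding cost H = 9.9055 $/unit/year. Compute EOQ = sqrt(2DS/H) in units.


2*D*S = 2 * 6313.3307 * 196.4945 = 2481069.5185
2*D*S/H = 250473.9305
EOQ = sqrt(250473.9305) = 500.4737

500.4737 units


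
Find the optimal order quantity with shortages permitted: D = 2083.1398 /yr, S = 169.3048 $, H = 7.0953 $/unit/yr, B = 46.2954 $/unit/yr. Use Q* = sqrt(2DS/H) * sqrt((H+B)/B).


sqrt(2DS/H) = 315.2996
sqrt((H+B)/B) = 1.0739
Q* = 315.2996 * 1.0739 = 338.6003

338.6003 units


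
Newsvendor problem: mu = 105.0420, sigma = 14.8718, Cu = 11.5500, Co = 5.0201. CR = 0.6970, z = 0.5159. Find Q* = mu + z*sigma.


CR = Cu/(Cu+Co) = 11.5500/(11.5500+5.0201) = 0.6970
z = 0.5159
Q* = 105.0420 + 0.5159 * 14.8718 = 112.7144

112.7144 units


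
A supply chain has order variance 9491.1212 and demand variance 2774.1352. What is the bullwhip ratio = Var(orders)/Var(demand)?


BW = 9491.1212 / 2774.1352 = 3.4213

3.4213


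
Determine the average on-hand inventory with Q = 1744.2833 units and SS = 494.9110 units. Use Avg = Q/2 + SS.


Q/2 = 872.1417
Avg = 872.1417 + 494.9110 = 1367.0527

1367.0527 units


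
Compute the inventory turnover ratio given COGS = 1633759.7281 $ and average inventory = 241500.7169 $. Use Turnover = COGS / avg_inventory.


Turnover = 1633759.7281 / 241500.7169 = 6.7650

6.7650


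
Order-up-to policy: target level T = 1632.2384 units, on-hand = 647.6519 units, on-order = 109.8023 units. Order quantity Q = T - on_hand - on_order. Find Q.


Inventory position = OH + OO = 647.6519 + 109.8023 = 757.4542
Q = 1632.2384 - 757.4542 = 874.7842

874.7842 units


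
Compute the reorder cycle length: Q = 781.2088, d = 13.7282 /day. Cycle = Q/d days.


Cycle = 781.2088 / 13.7282 = 56.9054

56.9054 days


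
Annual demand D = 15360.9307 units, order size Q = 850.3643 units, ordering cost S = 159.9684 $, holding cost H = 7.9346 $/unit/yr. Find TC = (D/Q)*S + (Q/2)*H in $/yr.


Ordering cost = D*S/Q = 2889.6598
Holding cost = Q*H/2 = 3373.6503
TC = 2889.6598 + 3373.6503 = 6263.3101

6263.3101 $/yr


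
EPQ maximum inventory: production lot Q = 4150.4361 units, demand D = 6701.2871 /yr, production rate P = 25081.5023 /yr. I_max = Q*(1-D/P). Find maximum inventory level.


D/P = 0.2672
1 - D/P = 0.7328
I_max = 4150.4361 * 0.7328 = 3041.5207

3041.5207 units


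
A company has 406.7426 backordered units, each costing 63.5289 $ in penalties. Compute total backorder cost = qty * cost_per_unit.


Total = 406.7426 * 63.5289 = 25839.9100

25839.9100 $


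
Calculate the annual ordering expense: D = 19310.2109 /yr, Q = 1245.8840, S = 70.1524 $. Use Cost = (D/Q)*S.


Number of orders = D/Q = 15.4992
Cost = 15.4992 * 70.1524 = 1087.3064

1087.3064 $/yr


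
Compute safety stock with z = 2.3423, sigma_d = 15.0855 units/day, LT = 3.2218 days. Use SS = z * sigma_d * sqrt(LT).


sqrt(LT) = sqrt(3.2218) = 1.7949
SS = 2.3423 * 15.0855 * 1.7949 = 63.4237

63.4237 units


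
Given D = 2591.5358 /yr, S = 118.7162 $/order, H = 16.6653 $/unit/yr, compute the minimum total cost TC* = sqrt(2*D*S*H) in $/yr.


2*D*S*H = 10254401.8148
TC* = sqrt(10254401.8148) = 3202.2495

3202.2495 $/yr


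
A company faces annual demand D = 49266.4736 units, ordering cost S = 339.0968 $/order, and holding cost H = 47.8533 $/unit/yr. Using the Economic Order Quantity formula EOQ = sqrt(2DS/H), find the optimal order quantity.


2*D*S = 2 * 49266.4736 * 339.0968 = 33412207.0901
2*D*S/H = 698221.5874
EOQ = sqrt(698221.5874) = 835.5965

835.5965 units


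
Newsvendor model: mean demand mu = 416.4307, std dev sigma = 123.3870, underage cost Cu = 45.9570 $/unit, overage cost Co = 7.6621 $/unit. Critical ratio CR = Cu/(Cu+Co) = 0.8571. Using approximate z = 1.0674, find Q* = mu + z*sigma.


CR = Cu/(Cu+Co) = 45.9570/(45.9570+7.6621) = 0.8571
z = 1.0674
Q* = 416.4307 + 1.0674 * 123.3870 = 548.1340

548.1340 units


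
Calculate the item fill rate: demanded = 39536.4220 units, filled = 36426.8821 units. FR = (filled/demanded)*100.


FR = 36426.8821 / 39536.4220 * 100 = 92.1350

92.1350%


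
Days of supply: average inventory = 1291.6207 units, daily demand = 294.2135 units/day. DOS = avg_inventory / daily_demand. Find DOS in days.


DOS = 1291.6207 / 294.2135 = 4.3901

4.3901 days


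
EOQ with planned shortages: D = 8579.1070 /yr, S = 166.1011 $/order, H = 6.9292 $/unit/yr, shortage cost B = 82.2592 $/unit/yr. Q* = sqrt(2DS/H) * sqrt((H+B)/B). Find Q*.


sqrt(2DS/H) = 641.3288
sqrt((H+B)/B) = 1.0413
Q* = 641.3288 * 1.0413 = 667.7943

667.7943 units


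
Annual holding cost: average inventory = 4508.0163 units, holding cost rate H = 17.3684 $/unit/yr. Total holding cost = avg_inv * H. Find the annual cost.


Cost = 4508.0163 * 17.3684 = 78297.0303

78297.0303 $/yr


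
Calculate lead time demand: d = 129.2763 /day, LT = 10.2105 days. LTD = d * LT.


LTD = 129.2763 * 10.2105 = 1319.9757

1319.9757 units


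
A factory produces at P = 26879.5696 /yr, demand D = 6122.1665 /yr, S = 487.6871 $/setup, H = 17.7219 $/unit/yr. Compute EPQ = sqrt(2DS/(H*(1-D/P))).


1 - D/P = 1 - 0.2278 = 0.7722
H*(1-D/P) = 13.6855
2DS = 5971403.2522
EPQ = sqrt(436330.3374) = 660.5531

660.5531 units


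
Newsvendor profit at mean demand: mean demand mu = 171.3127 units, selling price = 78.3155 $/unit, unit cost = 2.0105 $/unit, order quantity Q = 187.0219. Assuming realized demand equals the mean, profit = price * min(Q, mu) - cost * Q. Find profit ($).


Sales at mu = min(187.0219, 171.3127) = 171.3127
Revenue = 78.3155 * 171.3127 = 13416.4398
Total cost = 2.0105 * 187.0219 = 376.0075
Profit = 13416.4398 - 376.0075 = 13040.4322

13040.4322 $


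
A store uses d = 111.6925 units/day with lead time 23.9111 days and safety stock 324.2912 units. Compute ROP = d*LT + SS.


d*LT = 111.6925 * 23.9111 = 2670.6905
ROP = 2670.6905 + 324.2912 = 2994.9817

2994.9817 units


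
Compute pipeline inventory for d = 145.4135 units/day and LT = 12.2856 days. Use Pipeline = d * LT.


Pipeline = 145.4135 * 12.2856 = 1786.4921

1786.4921 units


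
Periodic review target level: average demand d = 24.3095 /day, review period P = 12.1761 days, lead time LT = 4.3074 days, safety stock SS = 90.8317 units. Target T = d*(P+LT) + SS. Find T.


P + LT = 16.4835
d*(P+LT) = 24.3095 * 16.4835 = 400.7056
T = 400.7056 + 90.8317 = 491.5373

491.5373 units


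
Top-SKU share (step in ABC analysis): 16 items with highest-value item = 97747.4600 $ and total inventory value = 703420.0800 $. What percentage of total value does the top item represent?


Top item = 97747.4600
Total = 703420.0800
Percentage = 97747.4600 / 703420.0800 * 100 = 13.8960

13.8960%


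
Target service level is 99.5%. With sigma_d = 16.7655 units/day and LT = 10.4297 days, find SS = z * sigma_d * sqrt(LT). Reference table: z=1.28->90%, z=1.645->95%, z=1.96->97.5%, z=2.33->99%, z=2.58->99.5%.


From the table, SL = 99.5% corresponds to z = 2.58
sqrt(LT) = sqrt(10.4297) = 3.2295
SS = 2.58 * 16.7655 * 3.2295 = 139.6922

139.6922 units


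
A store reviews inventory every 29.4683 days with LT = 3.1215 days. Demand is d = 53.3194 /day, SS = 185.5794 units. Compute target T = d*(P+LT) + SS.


P + LT = 32.5898
d*(P+LT) = 53.3194 * 32.5898 = 1737.6686
T = 1737.6686 + 185.5794 = 1923.2480

1923.2480 units


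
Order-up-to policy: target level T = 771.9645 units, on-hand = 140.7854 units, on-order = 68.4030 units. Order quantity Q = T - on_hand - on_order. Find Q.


Inventory position = OH + OO = 140.7854 + 68.4030 = 209.1884
Q = 771.9645 - 209.1884 = 562.7761

562.7761 units


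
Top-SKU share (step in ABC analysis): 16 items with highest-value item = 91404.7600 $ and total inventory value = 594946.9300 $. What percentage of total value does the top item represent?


Top item = 91404.7600
Total = 594946.9300
Percentage = 91404.7600 / 594946.9300 * 100 = 15.3635

15.3635%


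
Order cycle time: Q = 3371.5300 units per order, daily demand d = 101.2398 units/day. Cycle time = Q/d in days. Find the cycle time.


Cycle = 3371.5300 / 101.2398 = 33.3024

33.3024 days


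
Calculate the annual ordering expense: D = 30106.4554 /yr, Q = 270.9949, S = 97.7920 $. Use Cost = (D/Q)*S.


Number of orders = D/Q = 111.0960
Cost = 111.0960 * 97.7920 = 10864.3022

10864.3022 $/yr


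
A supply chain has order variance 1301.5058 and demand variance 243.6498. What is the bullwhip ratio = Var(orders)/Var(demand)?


BW = 1301.5058 / 243.6498 = 5.3417

5.3417


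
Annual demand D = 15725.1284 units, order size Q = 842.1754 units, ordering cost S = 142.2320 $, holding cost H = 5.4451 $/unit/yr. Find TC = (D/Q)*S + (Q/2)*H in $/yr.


Ordering cost = D*S/Q = 2655.7609
Holding cost = Q*H/2 = 2292.8646
TC = 2655.7609 + 2292.8646 = 4948.6255

4948.6255 $/yr


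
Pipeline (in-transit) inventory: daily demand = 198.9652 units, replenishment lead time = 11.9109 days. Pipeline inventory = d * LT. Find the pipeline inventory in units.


Pipeline = 198.9652 * 11.9109 = 2369.8546

2369.8546 units


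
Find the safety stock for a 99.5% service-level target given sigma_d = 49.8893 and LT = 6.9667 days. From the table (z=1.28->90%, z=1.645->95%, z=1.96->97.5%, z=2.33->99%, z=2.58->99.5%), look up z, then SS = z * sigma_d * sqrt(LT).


From the table, SL = 99.5% corresponds to z = 2.58
sqrt(LT) = sqrt(6.9667) = 2.6395
SS = 2.58 * 49.8893 * 2.6395 = 339.7353

339.7353 units


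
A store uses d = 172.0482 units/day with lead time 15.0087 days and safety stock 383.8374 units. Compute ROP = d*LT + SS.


d*LT = 172.0482 * 15.0087 = 2582.2198
ROP = 2582.2198 + 383.8374 = 2966.0572

2966.0572 units


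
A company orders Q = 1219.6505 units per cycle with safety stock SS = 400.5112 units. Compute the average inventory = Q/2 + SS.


Q/2 = 609.8252
Avg = 609.8252 + 400.5112 = 1010.3365

1010.3365 units


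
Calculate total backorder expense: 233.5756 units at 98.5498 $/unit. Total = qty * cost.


Total = 233.5756 * 98.5498 = 23018.8287

23018.8287 $


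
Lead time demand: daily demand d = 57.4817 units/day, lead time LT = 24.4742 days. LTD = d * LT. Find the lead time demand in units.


LTD = 57.4817 * 24.4742 = 1406.8186

1406.8186 units


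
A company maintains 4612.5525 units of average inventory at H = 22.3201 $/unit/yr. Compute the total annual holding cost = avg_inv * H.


Cost = 4612.5525 * 22.3201 = 102952.6331

102952.6331 $/yr


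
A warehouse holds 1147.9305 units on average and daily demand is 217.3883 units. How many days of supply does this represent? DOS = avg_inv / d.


DOS = 1147.9305 / 217.3883 = 5.2806

5.2806 days


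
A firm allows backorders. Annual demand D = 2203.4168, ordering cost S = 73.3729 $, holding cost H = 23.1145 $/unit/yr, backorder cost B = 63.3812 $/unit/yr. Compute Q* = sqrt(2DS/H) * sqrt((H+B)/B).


sqrt(2DS/H) = 118.2739
sqrt((H+B)/B) = 1.1682
Q* = 118.2739 * 1.1682 = 138.1675

138.1675 units


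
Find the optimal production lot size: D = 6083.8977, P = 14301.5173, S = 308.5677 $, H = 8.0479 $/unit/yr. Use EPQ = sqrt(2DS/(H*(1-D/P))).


1 - D/P = 1 - 0.4254 = 0.5746
H*(1-D/P) = 4.6243
2DS = 3754588.6406
EPQ = sqrt(811924.9229) = 901.0688

901.0688 units


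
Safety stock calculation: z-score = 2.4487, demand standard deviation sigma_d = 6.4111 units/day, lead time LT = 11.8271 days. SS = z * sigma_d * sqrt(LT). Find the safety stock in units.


sqrt(LT) = sqrt(11.8271) = 3.4391
SS = 2.4487 * 6.4111 * 3.4391 = 53.9892

53.9892 units


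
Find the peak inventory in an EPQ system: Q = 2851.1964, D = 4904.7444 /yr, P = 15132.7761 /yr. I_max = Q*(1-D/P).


D/P = 0.3241
1 - D/P = 0.6759
I_max = 2851.1964 * 0.6759 = 1927.0838

1927.0838 units


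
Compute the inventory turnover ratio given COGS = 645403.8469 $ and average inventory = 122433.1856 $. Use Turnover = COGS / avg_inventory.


Turnover = 645403.8469 / 122433.1856 = 5.2715

5.2715


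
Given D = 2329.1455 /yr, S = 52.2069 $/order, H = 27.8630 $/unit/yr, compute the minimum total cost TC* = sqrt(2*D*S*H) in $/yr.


2*D*S*H = 6776140.4017
TC* = sqrt(6776140.4017) = 2603.1021

2603.1021 $/yr


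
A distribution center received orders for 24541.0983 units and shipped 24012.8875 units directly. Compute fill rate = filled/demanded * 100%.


FR = 24012.8875 / 24541.0983 * 100 = 97.8476

97.8476%


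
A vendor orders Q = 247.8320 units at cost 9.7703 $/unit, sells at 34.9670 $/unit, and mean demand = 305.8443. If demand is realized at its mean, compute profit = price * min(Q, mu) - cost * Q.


Sales at mu = min(247.8320, 305.8443) = 247.8320
Revenue = 34.9670 * 247.8320 = 8665.9415
Total cost = 9.7703 * 247.8320 = 2421.3930
Profit = 8665.9415 - 2421.3930 = 6244.5486

6244.5486 $


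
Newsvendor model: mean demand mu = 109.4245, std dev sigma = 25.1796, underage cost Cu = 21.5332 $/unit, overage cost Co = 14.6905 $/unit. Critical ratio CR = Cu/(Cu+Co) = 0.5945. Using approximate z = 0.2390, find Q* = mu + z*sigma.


CR = Cu/(Cu+Co) = 21.5332/(21.5332+14.6905) = 0.5945
z = 0.2390
Q* = 109.4245 + 0.2390 * 25.1796 = 115.4424

115.4424 units


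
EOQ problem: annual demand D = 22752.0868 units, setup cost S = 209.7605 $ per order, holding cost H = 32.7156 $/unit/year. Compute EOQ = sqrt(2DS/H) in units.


2*D*S = 2 * 22752.0868 * 209.7605 = 9544978.2064
2*D*S/H = 291756.1716
EOQ = sqrt(291756.1716) = 540.1446

540.1446 units


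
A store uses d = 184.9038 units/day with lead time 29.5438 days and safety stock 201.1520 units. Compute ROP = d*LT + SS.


d*LT = 184.9038 * 29.5438 = 5462.7609
ROP = 5462.7609 + 201.1520 = 5663.9129

5663.9129 units


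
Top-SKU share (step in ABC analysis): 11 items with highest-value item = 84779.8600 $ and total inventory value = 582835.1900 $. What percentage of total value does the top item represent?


Top item = 84779.8600
Total = 582835.1900
Percentage = 84779.8600 / 582835.1900 * 100 = 14.5461

14.5461%


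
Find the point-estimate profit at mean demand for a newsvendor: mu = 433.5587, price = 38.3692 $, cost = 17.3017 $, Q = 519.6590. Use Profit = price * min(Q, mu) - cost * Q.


Sales at mu = min(519.6590, 433.5587) = 433.5587
Revenue = 38.3692 * 433.5587 = 16635.3005
Total cost = 17.3017 * 519.6590 = 8990.9841
Profit = 16635.3005 - 8990.9841 = 7644.3164

7644.3164 $


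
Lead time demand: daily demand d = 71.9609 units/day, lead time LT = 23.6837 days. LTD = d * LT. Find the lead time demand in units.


LTD = 71.9609 * 23.6837 = 1704.3004

1704.3004 units


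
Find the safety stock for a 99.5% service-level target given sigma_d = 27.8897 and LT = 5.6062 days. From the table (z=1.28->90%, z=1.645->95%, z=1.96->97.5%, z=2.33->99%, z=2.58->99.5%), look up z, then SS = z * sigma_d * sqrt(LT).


From the table, SL = 99.5% corresponds to z = 2.58
sqrt(LT) = sqrt(5.6062) = 2.3677
SS = 2.58 * 27.8897 * 2.3677 = 170.3719

170.3719 units


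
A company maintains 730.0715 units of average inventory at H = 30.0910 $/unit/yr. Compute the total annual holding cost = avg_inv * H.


Cost = 730.0715 * 30.0910 = 21968.5815

21968.5815 $/yr


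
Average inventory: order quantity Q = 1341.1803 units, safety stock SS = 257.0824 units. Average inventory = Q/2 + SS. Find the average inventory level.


Q/2 = 670.5901
Avg = 670.5901 + 257.0824 = 927.6726

927.6726 units


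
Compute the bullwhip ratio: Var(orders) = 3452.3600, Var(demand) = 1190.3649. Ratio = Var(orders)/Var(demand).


BW = 3452.3600 / 1190.3649 = 2.9003

2.9003


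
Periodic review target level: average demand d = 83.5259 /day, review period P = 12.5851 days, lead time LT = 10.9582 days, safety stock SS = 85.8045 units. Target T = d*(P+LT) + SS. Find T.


P + LT = 23.5433
d*(P+LT) = 83.5259 * 23.5433 = 1966.4753
T = 1966.4753 + 85.8045 = 2052.2798

2052.2798 units


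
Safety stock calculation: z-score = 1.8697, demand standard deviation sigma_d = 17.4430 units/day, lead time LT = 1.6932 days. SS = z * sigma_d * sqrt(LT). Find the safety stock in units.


sqrt(LT) = sqrt(1.6932) = 1.3012
SS = 1.8697 * 17.4430 * 1.3012 = 42.4373

42.4373 units


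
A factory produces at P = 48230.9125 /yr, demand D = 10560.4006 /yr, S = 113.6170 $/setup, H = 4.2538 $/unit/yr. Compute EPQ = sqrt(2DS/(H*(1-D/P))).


1 - D/P = 1 - 0.2190 = 0.7810
H*(1-D/P) = 3.3224
2DS = 2399682.0699
EPQ = sqrt(722271.6962) = 849.8657

849.8657 units


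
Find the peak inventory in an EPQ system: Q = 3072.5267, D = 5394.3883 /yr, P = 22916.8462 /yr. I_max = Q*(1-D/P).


D/P = 0.2354
1 - D/P = 0.7646
I_max = 3072.5267 * 0.7646 = 2349.2857

2349.2857 units


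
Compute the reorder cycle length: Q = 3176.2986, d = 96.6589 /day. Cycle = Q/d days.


Cycle = 3176.2986 / 96.6589 = 32.8609

32.8609 days


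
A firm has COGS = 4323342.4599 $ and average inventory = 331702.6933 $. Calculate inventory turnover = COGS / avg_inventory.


Turnover = 4323342.4599 / 331702.6933 = 13.0338

13.0338


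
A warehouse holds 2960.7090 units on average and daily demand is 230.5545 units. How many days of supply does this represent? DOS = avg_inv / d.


DOS = 2960.7090 / 230.5545 = 12.8417

12.8417 days


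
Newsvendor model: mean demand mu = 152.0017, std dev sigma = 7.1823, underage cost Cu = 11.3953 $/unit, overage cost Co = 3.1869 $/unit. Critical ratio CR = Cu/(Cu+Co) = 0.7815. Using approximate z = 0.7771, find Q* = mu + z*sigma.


CR = Cu/(Cu+Co) = 11.3953/(11.3953+3.1869) = 0.7815
z = 0.7771
Q* = 152.0017 + 0.7771 * 7.1823 = 157.5831

157.5831 units


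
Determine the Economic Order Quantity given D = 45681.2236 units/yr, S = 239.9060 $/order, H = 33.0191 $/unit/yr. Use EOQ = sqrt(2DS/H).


2*D*S = 2 * 45681.2236 * 239.9060 = 21918399.2580
2*D*S/H = 663809.7119
EOQ = sqrt(663809.7119) = 814.7452

814.7452 units


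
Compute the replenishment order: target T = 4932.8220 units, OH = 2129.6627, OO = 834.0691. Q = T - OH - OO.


Inventory position = OH + OO = 2129.6627 + 834.0691 = 2963.7318
Q = 4932.8220 - 2963.7318 = 1969.0902

1969.0902 units


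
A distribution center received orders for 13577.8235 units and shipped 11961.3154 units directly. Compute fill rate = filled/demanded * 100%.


FR = 11961.3154 / 13577.8235 * 100 = 88.0945

88.0945%


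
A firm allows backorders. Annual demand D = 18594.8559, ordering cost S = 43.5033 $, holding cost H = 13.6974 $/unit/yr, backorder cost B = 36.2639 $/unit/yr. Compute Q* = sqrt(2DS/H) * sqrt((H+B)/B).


sqrt(2DS/H) = 343.6793
sqrt((H+B)/B) = 1.1738
Q* = 343.6793 * 1.1738 = 403.3974

403.3974 units


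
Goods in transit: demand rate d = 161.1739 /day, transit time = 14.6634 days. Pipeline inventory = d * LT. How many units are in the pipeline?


Pipeline = 161.1739 * 14.6634 = 2363.3574

2363.3574 units


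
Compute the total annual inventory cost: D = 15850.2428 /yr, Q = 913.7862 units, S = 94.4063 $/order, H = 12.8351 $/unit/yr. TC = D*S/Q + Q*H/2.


Ordering cost = D*S/Q = 1637.5414
Holding cost = Q*H/2 = 5864.2686
TC = 1637.5414 + 5864.2686 = 7501.8101

7501.8101 $/yr


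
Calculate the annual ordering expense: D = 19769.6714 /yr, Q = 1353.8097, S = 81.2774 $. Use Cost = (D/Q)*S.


Number of orders = D/Q = 14.6030
Cost = 14.6030 * 81.2774 = 1186.8932

1186.8932 $/yr


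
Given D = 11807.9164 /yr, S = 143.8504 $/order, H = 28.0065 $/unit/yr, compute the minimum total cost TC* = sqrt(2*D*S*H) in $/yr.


2*D*S*H = 95142197.3046
TC* = sqrt(95142197.3046) = 9754.0862

9754.0862 $/yr


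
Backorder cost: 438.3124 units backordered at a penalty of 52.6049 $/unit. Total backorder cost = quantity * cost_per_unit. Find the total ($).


Total = 438.3124 * 52.6049 = 23057.3800

23057.3800 $


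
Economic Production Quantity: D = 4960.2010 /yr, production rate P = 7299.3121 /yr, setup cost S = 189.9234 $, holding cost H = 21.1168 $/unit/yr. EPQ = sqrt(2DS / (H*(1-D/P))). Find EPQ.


1 - D/P = 1 - 0.6795 = 0.3205
H*(1-D/P) = 6.7670
2DS = 1884116.4772
EPQ = sqrt(278426.6003) = 527.6614

527.6614 units


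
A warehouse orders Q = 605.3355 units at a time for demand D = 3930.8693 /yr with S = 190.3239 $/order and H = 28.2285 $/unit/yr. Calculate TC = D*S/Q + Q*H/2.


Ordering cost = D*S/Q = 1235.9070
Holding cost = Q*H/2 = 8543.8566
TC = 1235.9070 + 8543.8566 = 9779.7636

9779.7636 $/yr


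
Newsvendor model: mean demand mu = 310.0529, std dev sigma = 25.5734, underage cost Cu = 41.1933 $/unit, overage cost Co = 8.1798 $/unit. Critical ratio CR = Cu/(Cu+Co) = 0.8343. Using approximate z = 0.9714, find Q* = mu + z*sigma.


CR = Cu/(Cu+Co) = 41.1933/(41.1933+8.1798) = 0.8343
z = 0.9714
Q* = 310.0529 + 0.9714 * 25.5734 = 334.8949

334.8949 units


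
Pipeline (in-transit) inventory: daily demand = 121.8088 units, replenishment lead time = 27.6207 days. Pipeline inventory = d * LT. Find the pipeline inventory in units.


Pipeline = 121.8088 * 27.6207 = 3364.4443

3364.4443 units


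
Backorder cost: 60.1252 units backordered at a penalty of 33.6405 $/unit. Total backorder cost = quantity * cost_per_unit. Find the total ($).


Total = 60.1252 * 33.6405 = 2022.6418

2022.6418 $


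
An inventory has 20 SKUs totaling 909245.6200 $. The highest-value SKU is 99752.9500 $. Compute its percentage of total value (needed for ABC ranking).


Top item = 99752.9500
Total = 909245.6200
Percentage = 99752.9500 / 909245.6200 * 100 = 10.9710

10.9710%


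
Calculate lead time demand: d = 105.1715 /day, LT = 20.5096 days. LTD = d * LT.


LTD = 105.1715 * 20.5096 = 2157.0254

2157.0254 units


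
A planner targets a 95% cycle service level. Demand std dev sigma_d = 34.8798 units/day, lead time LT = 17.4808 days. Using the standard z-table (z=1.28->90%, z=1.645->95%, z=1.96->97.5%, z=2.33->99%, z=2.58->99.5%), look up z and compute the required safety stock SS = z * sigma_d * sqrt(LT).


From the table, SL = 95% corresponds to z = 1.645
sqrt(LT) = sqrt(17.4808) = 4.1810
SS = 1.645 * 34.8798 * 4.1810 = 239.8946

239.8946 units
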